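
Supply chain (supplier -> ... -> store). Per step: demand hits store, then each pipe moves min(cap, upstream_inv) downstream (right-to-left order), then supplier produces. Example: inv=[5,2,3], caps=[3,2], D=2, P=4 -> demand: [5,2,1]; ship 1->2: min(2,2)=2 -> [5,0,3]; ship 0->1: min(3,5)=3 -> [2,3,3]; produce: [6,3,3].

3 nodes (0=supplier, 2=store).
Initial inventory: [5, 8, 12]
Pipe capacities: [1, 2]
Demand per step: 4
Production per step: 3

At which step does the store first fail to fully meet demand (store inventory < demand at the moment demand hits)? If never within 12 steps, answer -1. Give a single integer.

Step 1: demand=4,sold=4 ship[1->2]=2 ship[0->1]=1 prod=3 -> [7 7 10]
Step 2: demand=4,sold=4 ship[1->2]=2 ship[0->1]=1 prod=3 -> [9 6 8]
Step 3: demand=4,sold=4 ship[1->2]=2 ship[0->1]=1 prod=3 -> [11 5 6]
Step 4: demand=4,sold=4 ship[1->2]=2 ship[0->1]=1 prod=3 -> [13 4 4]
Step 5: demand=4,sold=4 ship[1->2]=2 ship[0->1]=1 prod=3 -> [15 3 2]
Step 6: demand=4,sold=2 ship[1->2]=2 ship[0->1]=1 prod=3 -> [17 2 2]
Step 7: demand=4,sold=2 ship[1->2]=2 ship[0->1]=1 prod=3 -> [19 1 2]
Step 8: demand=4,sold=2 ship[1->2]=1 ship[0->1]=1 prod=3 -> [21 1 1]
Step 9: demand=4,sold=1 ship[1->2]=1 ship[0->1]=1 prod=3 -> [23 1 1]
Step 10: demand=4,sold=1 ship[1->2]=1 ship[0->1]=1 prod=3 -> [25 1 1]
Step 11: demand=4,sold=1 ship[1->2]=1 ship[0->1]=1 prod=3 -> [27 1 1]
Step 12: demand=4,sold=1 ship[1->2]=1 ship[0->1]=1 prod=3 -> [29 1 1]
First stockout at step 6

6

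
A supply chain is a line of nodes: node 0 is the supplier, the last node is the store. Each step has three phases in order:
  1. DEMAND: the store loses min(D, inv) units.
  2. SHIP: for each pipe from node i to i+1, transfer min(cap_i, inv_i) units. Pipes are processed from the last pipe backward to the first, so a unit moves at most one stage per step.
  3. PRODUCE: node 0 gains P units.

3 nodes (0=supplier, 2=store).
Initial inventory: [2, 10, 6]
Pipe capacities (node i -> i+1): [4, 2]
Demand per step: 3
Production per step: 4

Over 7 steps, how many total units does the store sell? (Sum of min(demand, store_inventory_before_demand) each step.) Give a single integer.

Answer: 18

Derivation:
Step 1: sold=3 (running total=3) -> [4 10 5]
Step 2: sold=3 (running total=6) -> [4 12 4]
Step 3: sold=3 (running total=9) -> [4 14 3]
Step 4: sold=3 (running total=12) -> [4 16 2]
Step 5: sold=2 (running total=14) -> [4 18 2]
Step 6: sold=2 (running total=16) -> [4 20 2]
Step 7: sold=2 (running total=18) -> [4 22 2]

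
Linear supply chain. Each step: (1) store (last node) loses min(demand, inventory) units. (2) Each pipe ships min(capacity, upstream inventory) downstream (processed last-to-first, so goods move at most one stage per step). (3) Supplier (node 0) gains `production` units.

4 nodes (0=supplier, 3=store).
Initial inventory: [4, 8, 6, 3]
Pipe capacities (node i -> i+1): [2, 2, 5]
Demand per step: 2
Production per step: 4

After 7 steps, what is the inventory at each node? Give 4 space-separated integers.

Step 1: demand=2,sold=2 ship[2->3]=5 ship[1->2]=2 ship[0->1]=2 prod=4 -> inv=[6 8 3 6]
Step 2: demand=2,sold=2 ship[2->3]=3 ship[1->2]=2 ship[0->1]=2 prod=4 -> inv=[8 8 2 7]
Step 3: demand=2,sold=2 ship[2->3]=2 ship[1->2]=2 ship[0->1]=2 prod=4 -> inv=[10 8 2 7]
Step 4: demand=2,sold=2 ship[2->3]=2 ship[1->2]=2 ship[0->1]=2 prod=4 -> inv=[12 8 2 7]
Step 5: demand=2,sold=2 ship[2->3]=2 ship[1->2]=2 ship[0->1]=2 prod=4 -> inv=[14 8 2 7]
Step 6: demand=2,sold=2 ship[2->3]=2 ship[1->2]=2 ship[0->1]=2 prod=4 -> inv=[16 8 2 7]
Step 7: demand=2,sold=2 ship[2->3]=2 ship[1->2]=2 ship[0->1]=2 prod=4 -> inv=[18 8 2 7]

18 8 2 7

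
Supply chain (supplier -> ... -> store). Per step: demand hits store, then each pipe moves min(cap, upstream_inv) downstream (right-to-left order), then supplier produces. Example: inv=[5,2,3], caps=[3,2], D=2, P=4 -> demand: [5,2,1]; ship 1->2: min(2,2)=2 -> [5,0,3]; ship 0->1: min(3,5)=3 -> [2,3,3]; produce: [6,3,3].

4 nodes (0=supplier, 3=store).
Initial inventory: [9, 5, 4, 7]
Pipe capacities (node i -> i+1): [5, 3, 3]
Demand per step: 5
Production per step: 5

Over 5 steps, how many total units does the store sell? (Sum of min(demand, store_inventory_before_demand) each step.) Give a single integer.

Step 1: sold=5 (running total=5) -> [9 7 4 5]
Step 2: sold=5 (running total=10) -> [9 9 4 3]
Step 3: sold=3 (running total=13) -> [9 11 4 3]
Step 4: sold=3 (running total=16) -> [9 13 4 3]
Step 5: sold=3 (running total=19) -> [9 15 4 3]

Answer: 19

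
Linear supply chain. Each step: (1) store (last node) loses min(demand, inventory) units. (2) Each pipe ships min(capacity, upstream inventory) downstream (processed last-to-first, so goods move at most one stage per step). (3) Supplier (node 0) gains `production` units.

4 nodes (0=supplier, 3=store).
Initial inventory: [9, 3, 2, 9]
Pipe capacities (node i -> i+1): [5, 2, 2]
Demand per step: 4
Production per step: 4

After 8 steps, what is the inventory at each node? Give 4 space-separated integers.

Step 1: demand=4,sold=4 ship[2->3]=2 ship[1->2]=2 ship[0->1]=5 prod=4 -> inv=[8 6 2 7]
Step 2: demand=4,sold=4 ship[2->3]=2 ship[1->2]=2 ship[0->1]=5 prod=4 -> inv=[7 9 2 5]
Step 3: demand=4,sold=4 ship[2->3]=2 ship[1->2]=2 ship[0->1]=5 prod=4 -> inv=[6 12 2 3]
Step 4: demand=4,sold=3 ship[2->3]=2 ship[1->2]=2 ship[0->1]=5 prod=4 -> inv=[5 15 2 2]
Step 5: demand=4,sold=2 ship[2->3]=2 ship[1->2]=2 ship[0->1]=5 prod=4 -> inv=[4 18 2 2]
Step 6: demand=4,sold=2 ship[2->3]=2 ship[1->2]=2 ship[0->1]=4 prod=4 -> inv=[4 20 2 2]
Step 7: demand=4,sold=2 ship[2->3]=2 ship[1->2]=2 ship[0->1]=4 prod=4 -> inv=[4 22 2 2]
Step 8: demand=4,sold=2 ship[2->3]=2 ship[1->2]=2 ship[0->1]=4 prod=4 -> inv=[4 24 2 2]

4 24 2 2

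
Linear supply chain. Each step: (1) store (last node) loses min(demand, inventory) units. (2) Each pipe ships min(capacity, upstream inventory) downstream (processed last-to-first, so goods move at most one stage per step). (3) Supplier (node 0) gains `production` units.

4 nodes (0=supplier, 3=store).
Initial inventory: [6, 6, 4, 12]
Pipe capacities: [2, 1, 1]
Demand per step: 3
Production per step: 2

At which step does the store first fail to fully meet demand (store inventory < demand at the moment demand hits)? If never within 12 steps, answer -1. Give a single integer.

Step 1: demand=3,sold=3 ship[2->3]=1 ship[1->2]=1 ship[0->1]=2 prod=2 -> [6 7 4 10]
Step 2: demand=3,sold=3 ship[2->3]=1 ship[1->2]=1 ship[0->1]=2 prod=2 -> [6 8 4 8]
Step 3: demand=3,sold=3 ship[2->3]=1 ship[1->2]=1 ship[0->1]=2 prod=2 -> [6 9 4 6]
Step 4: demand=3,sold=3 ship[2->3]=1 ship[1->2]=1 ship[0->1]=2 prod=2 -> [6 10 4 4]
Step 5: demand=3,sold=3 ship[2->3]=1 ship[1->2]=1 ship[0->1]=2 prod=2 -> [6 11 4 2]
Step 6: demand=3,sold=2 ship[2->3]=1 ship[1->2]=1 ship[0->1]=2 prod=2 -> [6 12 4 1]
Step 7: demand=3,sold=1 ship[2->3]=1 ship[1->2]=1 ship[0->1]=2 prod=2 -> [6 13 4 1]
Step 8: demand=3,sold=1 ship[2->3]=1 ship[1->2]=1 ship[0->1]=2 prod=2 -> [6 14 4 1]
Step 9: demand=3,sold=1 ship[2->3]=1 ship[1->2]=1 ship[0->1]=2 prod=2 -> [6 15 4 1]
Step 10: demand=3,sold=1 ship[2->3]=1 ship[1->2]=1 ship[0->1]=2 prod=2 -> [6 16 4 1]
Step 11: demand=3,sold=1 ship[2->3]=1 ship[1->2]=1 ship[0->1]=2 prod=2 -> [6 17 4 1]
Step 12: demand=3,sold=1 ship[2->3]=1 ship[1->2]=1 ship[0->1]=2 prod=2 -> [6 18 4 1]
First stockout at step 6

6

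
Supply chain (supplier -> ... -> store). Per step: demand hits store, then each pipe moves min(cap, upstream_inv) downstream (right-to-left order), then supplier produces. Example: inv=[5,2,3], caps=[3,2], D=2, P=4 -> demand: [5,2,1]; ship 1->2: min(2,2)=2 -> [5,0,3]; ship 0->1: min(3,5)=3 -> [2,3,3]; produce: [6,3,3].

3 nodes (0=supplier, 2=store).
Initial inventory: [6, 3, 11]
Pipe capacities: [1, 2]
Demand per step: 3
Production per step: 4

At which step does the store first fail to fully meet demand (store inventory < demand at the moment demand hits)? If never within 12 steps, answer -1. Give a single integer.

Step 1: demand=3,sold=3 ship[1->2]=2 ship[0->1]=1 prod=4 -> [9 2 10]
Step 2: demand=3,sold=3 ship[1->2]=2 ship[0->1]=1 prod=4 -> [12 1 9]
Step 3: demand=3,sold=3 ship[1->2]=1 ship[0->1]=1 prod=4 -> [15 1 7]
Step 4: demand=3,sold=3 ship[1->2]=1 ship[0->1]=1 prod=4 -> [18 1 5]
Step 5: demand=3,sold=3 ship[1->2]=1 ship[0->1]=1 prod=4 -> [21 1 3]
Step 6: demand=3,sold=3 ship[1->2]=1 ship[0->1]=1 prod=4 -> [24 1 1]
Step 7: demand=3,sold=1 ship[1->2]=1 ship[0->1]=1 prod=4 -> [27 1 1]
Step 8: demand=3,sold=1 ship[1->2]=1 ship[0->1]=1 prod=4 -> [30 1 1]
Step 9: demand=3,sold=1 ship[1->2]=1 ship[0->1]=1 prod=4 -> [33 1 1]
Step 10: demand=3,sold=1 ship[1->2]=1 ship[0->1]=1 prod=4 -> [36 1 1]
Step 11: demand=3,sold=1 ship[1->2]=1 ship[0->1]=1 prod=4 -> [39 1 1]
Step 12: demand=3,sold=1 ship[1->2]=1 ship[0->1]=1 prod=4 -> [42 1 1]
First stockout at step 7

7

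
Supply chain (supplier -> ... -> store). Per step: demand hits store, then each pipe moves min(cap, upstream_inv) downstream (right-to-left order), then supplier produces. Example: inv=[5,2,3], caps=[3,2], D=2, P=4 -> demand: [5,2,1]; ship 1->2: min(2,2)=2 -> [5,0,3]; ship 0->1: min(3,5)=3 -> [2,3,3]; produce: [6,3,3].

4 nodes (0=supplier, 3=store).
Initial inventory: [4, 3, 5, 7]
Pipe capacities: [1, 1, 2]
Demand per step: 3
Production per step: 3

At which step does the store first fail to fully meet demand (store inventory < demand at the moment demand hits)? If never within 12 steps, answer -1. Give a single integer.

Step 1: demand=3,sold=3 ship[2->3]=2 ship[1->2]=1 ship[0->1]=1 prod=3 -> [6 3 4 6]
Step 2: demand=3,sold=3 ship[2->3]=2 ship[1->2]=1 ship[0->1]=1 prod=3 -> [8 3 3 5]
Step 3: demand=3,sold=3 ship[2->3]=2 ship[1->2]=1 ship[0->1]=1 prod=3 -> [10 3 2 4]
Step 4: demand=3,sold=3 ship[2->3]=2 ship[1->2]=1 ship[0->1]=1 prod=3 -> [12 3 1 3]
Step 5: demand=3,sold=3 ship[2->3]=1 ship[1->2]=1 ship[0->1]=1 prod=3 -> [14 3 1 1]
Step 6: demand=3,sold=1 ship[2->3]=1 ship[1->2]=1 ship[0->1]=1 prod=3 -> [16 3 1 1]
Step 7: demand=3,sold=1 ship[2->3]=1 ship[1->2]=1 ship[0->1]=1 prod=3 -> [18 3 1 1]
Step 8: demand=3,sold=1 ship[2->3]=1 ship[1->2]=1 ship[0->1]=1 prod=3 -> [20 3 1 1]
Step 9: demand=3,sold=1 ship[2->3]=1 ship[1->2]=1 ship[0->1]=1 prod=3 -> [22 3 1 1]
Step 10: demand=3,sold=1 ship[2->3]=1 ship[1->2]=1 ship[0->1]=1 prod=3 -> [24 3 1 1]
Step 11: demand=3,sold=1 ship[2->3]=1 ship[1->2]=1 ship[0->1]=1 prod=3 -> [26 3 1 1]
Step 12: demand=3,sold=1 ship[2->3]=1 ship[1->2]=1 ship[0->1]=1 prod=3 -> [28 3 1 1]
First stockout at step 6

6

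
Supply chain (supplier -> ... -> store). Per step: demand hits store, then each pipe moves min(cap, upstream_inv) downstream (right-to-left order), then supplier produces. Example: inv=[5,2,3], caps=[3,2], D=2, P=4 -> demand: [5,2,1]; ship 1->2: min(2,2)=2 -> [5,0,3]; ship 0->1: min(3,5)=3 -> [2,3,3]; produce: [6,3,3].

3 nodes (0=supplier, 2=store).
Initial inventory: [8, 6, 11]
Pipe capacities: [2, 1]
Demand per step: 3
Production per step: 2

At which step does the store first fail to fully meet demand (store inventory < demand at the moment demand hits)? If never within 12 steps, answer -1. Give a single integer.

Step 1: demand=3,sold=3 ship[1->2]=1 ship[0->1]=2 prod=2 -> [8 7 9]
Step 2: demand=3,sold=3 ship[1->2]=1 ship[0->1]=2 prod=2 -> [8 8 7]
Step 3: demand=3,sold=3 ship[1->2]=1 ship[0->1]=2 prod=2 -> [8 9 5]
Step 4: demand=3,sold=3 ship[1->2]=1 ship[0->1]=2 prod=2 -> [8 10 3]
Step 5: demand=3,sold=3 ship[1->2]=1 ship[0->1]=2 prod=2 -> [8 11 1]
Step 6: demand=3,sold=1 ship[1->2]=1 ship[0->1]=2 prod=2 -> [8 12 1]
Step 7: demand=3,sold=1 ship[1->2]=1 ship[0->1]=2 prod=2 -> [8 13 1]
Step 8: demand=3,sold=1 ship[1->2]=1 ship[0->1]=2 prod=2 -> [8 14 1]
Step 9: demand=3,sold=1 ship[1->2]=1 ship[0->1]=2 prod=2 -> [8 15 1]
Step 10: demand=3,sold=1 ship[1->2]=1 ship[0->1]=2 prod=2 -> [8 16 1]
Step 11: demand=3,sold=1 ship[1->2]=1 ship[0->1]=2 prod=2 -> [8 17 1]
Step 12: demand=3,sold=1 ship[1->2]=1 ship[0->1]=2 prod=2 -> [8 18 1]
First stockout at step 6

6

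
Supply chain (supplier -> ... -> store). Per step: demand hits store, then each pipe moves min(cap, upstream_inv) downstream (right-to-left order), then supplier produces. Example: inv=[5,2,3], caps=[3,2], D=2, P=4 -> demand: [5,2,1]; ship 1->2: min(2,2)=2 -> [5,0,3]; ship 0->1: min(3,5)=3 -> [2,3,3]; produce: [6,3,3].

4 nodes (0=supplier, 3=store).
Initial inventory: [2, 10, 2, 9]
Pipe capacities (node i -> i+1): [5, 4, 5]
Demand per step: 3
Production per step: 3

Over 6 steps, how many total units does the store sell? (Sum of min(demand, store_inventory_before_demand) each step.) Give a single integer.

Step 1: sold=3 (running total=3) -> [3 8 4 8]
Step 2: sold=3 (running total=6) -> [3 7 4 9]
Step 3: sold=3 (running total=9) -> [3 6 4 10]
Step 4: sold=3 (running total=12) -> [3 5 4 11]
Step 5: sold=3 (running total=15) -> [3 4 4 12]
Step 6: sold=3 (running total=18) -> [3 3 4 13]

Answer: 18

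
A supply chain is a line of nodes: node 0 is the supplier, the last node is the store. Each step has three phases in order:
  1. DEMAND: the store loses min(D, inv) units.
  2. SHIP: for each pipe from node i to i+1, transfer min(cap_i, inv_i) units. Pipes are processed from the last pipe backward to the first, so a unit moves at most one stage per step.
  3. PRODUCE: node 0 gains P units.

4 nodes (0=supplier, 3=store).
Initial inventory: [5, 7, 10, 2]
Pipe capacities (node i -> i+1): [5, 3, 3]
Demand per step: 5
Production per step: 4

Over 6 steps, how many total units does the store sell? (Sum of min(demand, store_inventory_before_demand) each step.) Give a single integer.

Step 1: sold=2 (running total=2) -> [4 9 10 3]
Step 2: sold=3 (running total=5) -> [4 10 10 3]
Step 3: sold=3 (running total=8) -> [4 11 10 3]
Step 4: sold=3 (running total=11) -> [4 12 10 3]
Step 5: sold=3 (running total=14) -> [4 13 10 3]
Step 6: sold=3 (running total=17) -> [4 14 10 3]

Answer: 17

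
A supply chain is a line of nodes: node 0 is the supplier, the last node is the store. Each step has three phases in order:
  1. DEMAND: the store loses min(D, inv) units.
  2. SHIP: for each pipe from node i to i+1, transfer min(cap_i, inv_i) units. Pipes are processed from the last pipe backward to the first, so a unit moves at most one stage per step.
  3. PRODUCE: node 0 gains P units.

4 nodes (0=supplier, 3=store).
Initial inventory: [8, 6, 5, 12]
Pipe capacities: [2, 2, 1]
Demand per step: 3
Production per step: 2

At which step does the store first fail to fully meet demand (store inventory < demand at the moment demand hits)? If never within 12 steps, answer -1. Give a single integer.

Step 1: demand=3,sold=3 ship[2->3]=1 ship[1->2]=2 ship[0->1]=2 prod=2 -> [8 6 6 10]
Step 2: demand=3,sold=3 ship[2->3]=1 ship[1->2]=2 ship[0->1]=2 prod=2 -> [8 6 7 8]
Step 3: demand=3,sold=3 ship[2->3]=1 ship[1->2]=2 ship[0->1]=2 prod=2 -> [8 6 8 6]
Step 4: demand=3,sold=3 ship[2->3]=1 ship[1->2]=2 ship[0->1]=2 prod=2 -> [8 6 9 4]
Step 5: demand=3,sold=3 ship[2->3]=1 ship[1->2]=2 ship[0->1]=2 prod=2 -> [8 6 10 2]
Step 6: demand=3,sold=2 ship[2->3]=1 ship[1->2]=2 ship[0->1]=2 prod=2 -> [8 6 11 1]
Step 7: demand=3,sold=1 ship[2->3]=1 ship[1->2]=2 ship[0->1]=2 prod=2 -> [8 6 12 1]
Step 8: demand=3,sold=1 ship[2->3]=1 ship[1->2]=2 ship[0->1]=2 prod=2 -> [8 6 13 1]
Step 9: demand=3,sold=1 ship[2->3]=1 ship[1->2]=2 ship[0->1]=2 prod=2 -> [8 6 14 1]
Step 10: demand=3,sold=1 ship[2->3]=1 ship[1->2]=2 ship[0->1]=2 prod=2 -> [8 6 15 1]
Step 11: demand=3,sold=1 ship[2->3]=1 ship[1->2]=2 ship[0->1]=2 prod=2 -> [8 6 16 1]
Step 12: demand=3,sold=1 ship[2->3]=1 ship[1->2]=2 ship[0->1]=2 prod=2 -> [8 6 17 1]
First stockout at step 6

6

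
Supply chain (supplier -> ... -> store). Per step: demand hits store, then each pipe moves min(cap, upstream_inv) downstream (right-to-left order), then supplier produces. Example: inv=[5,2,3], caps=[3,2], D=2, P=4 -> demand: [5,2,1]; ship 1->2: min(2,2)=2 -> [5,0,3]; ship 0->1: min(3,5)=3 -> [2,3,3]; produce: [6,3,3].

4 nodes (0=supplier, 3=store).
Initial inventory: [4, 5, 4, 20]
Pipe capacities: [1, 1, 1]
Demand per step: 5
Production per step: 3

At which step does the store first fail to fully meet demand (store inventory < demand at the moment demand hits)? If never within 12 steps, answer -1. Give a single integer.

Step 1: demand=5,sold=5 ship[2->3]=1 ship[1->2]=1 ship[0->1]=1 prod=3 -> [6 5 4 16]
Step 2: demand=5,sold=5 ship[2->3]=1 ship[1->2]=1 ship[0->1]=1 prod=3 -> [8 5 4 12]
Step 3: demand=5,sold=5 ship[2->3]=1 ship[1->2]=1 ship[0->1]=1 prod=3 -> [10 5 4 8]
Step 4: demand=5,sold=5 ship[2->3]=1 ship[1->2]=1 ship[0->1]=1 prod=3 -> [12 5 4 4]
Step 5: demand=5,sold=4 ship[2->3]=1 ship[1->2]=1 ship[0->1]=1 prod=3 -> [14 5 4 1]
Step 6: demand=5,sold=1 ship[2->3]=1 ship[1->2]=1 ship[0->1]=1 prod=3 -> [16 5 4 1]
Step 7: demand=5,sold=1 ship[2->3]=1 ship[1->2]=1 ship[0->1]=1 prod=3 -> [18 5 4 1]
Step 8: demand=5,sold=1 ship[2->3]=1 ship[1->2]=1 ship[0->1]=1 prod=3 -> [20 5 4 1]
Step 9: demand=5,sold=1 ship[2->3]=1 ship[1->2]=1 ship[0->1]=1 prod=3 -> [22 5 4 1]
Step 10: demand=5,sold=1 ship[2->3]=1 ship[1->2]=1 ship[0->1]=1 prod=3 -> [24 5 4 1]
Step 11: demand=5,sold=1 ship[2->3]=1 ship[1->2]=1 ship[0->1]=1 prod=3 -> [26 5 4 1]
Step 12: demand=5,sold=1 ship[2->3]=1 ship[1->2]=1 ship[0->1]=1 prod=3 -> [28 5 4 1]
First stockout at step 5

5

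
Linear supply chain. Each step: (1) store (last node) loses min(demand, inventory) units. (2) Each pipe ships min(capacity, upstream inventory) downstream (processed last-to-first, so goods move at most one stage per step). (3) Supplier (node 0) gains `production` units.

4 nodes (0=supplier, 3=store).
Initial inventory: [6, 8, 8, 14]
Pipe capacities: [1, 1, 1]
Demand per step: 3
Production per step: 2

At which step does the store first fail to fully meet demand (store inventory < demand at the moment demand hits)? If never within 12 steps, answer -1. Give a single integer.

Step 1: demand=3,sold=3 ship[2->3]=1 ship[1->2]=1 ship[0->1]=1 prod=2 -> [7 8 8 12]
Step 2: demand=3,sold=3 ship[2->3]=1 ship[1->2]=1 ship[0->1]=1 prod=2 -> [8 8 8 10]
Step 3: demand=3,sold=3 ship[2->3]=1 ship[1->2]=1 ship[0->1]=1 prod=2 -> [9 8 8 8]
Step 4: demand=3,sold=3 ship[2->3]=1 ship[1->2]=1 ship[0->1]=1 prod=2 -> [10 8 8 6]
Step 5: demand=3,sold=3 ship[2->3]=1 ship[1->2]=1 ship[0->1]=1 prod=2 -> [11 8 8 4]
Step 6: demand=3,sold=3 ship[2->3]=1 ship[1->2]=1 ship[0->1]=1 prod=2 -> [12 8 8 2]
Step 7: demand=3,sold=2 ship[2->3]=1 ship[1->2]=1 ship[0->1]=1 prod=2 -> [13 8 8 1]
Step 8: demand=3,sold=1 ship[2->3]=1 ship[1->2]=1 ship[0->1]=1 prod=2 -> [14 8 8 1]
Step 9: demand=3,sold=1 ship[2->3]=1 ship[1->2]=1 ship[0->1]=1 prod=2 -> [15 8 8 1]
Step 10: demand=3,sold=1 ship[2->3]=1 ship[1->2]=1 ship[0->1]=1 prod=2 -> [16 8 8 1]
Step 11: demand=3,sold=1 ship[2->3]=1 ship[1->2]=1 ship[0->1]=1 prod=2 -> [17 8 8 1]
Step 12: demand=3,sold=1 ship[2->3]=1 ship[1->2]=1 ship[0->1]=1 prod=2 -> [18 8 8 1]
First stockout at step 7

7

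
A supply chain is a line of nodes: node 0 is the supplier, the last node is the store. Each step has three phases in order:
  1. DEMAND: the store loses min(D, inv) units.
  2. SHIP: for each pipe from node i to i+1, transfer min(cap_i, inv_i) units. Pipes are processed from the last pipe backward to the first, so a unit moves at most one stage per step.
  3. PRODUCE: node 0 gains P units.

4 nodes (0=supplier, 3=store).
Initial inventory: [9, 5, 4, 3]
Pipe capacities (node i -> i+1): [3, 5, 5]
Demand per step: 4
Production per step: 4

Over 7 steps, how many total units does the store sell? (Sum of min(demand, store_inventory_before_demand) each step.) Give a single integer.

Step 1: sold=3 (running total=3) -> [10 3 5 4]
Step 2: sold=4 (running total=7) -> [11 3 3 5]
Step 3: sold=4 (running total=11) -> [12 3 3 4]
Step 4: sold=4 (running total=15) -> [13 3 3 3]
Step 5: sold=3 (running total=18) -> [14 3 3 3]
Step 6: sold=3 (running total=21) -> [15 3 3 3]
Step 7: sold=3 (running total=24) -> [16 3 3 3]

Answer: 24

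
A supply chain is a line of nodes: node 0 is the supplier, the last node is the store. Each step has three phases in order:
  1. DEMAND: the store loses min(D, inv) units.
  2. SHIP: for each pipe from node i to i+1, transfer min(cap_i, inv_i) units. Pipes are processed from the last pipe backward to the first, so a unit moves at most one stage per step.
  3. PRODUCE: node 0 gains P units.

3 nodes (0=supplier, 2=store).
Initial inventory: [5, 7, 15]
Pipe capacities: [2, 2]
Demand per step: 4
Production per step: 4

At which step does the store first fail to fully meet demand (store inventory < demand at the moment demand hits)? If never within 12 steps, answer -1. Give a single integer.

Step 1: demand=4,sold=4 ship[1->2]=2 ship[0->1]=2 prod=4 -> [7 7 13]
Step 2: demand=4,sold=4 ship[1->2]=2 ship[0->1]=2 prod=4 -> [9 7 11]
Step 3: demand=4,sold=4 ship[1->2]=2 ship[0->1]=2 prod=4 -> [11 7 9]
Step 4: demand=4,sold=4 ship[1->2]=2 ship[0->1]=2 prod=4 -> [13 7 7]
Step 5: demand=4,sold=4 ship[1->2]=2 ship[0->1]=2 prod=4 -> [15 7 5]
Step 6: demand=4,sold=4 ship[1->2]=2 ship[0->1]=2 prod=4 -> [17 7 3]
Step 7: demand=4,sold=3 ship[1->2]=2 ship[0->1]=2 prod=4 -> [19 7 2]
Step 8: demand=4,sold=2 ship[1->2]=2 ship[0->1]=2 prod=4 -> [21 7 2]
Step 9: demand=4,sold=2 ship[1->2]=2 ship[0->1]=2 prod=4 -> [23 7 2]
Step 10: demand=4,sold=2 ship[1->2]=2 ship[0->1]=2 prod=4 -> [25 7 2]
Step 11: demand=4,sold=2 ship[1->2]=2 ship[0->1]=2 prod=4 -> [27 7 2]
Step 12: demand=4,sold=2 ship[1->2]=2 ship[0->1]=2 prod=4 -> [29 7 2]
First stockout at step 7

7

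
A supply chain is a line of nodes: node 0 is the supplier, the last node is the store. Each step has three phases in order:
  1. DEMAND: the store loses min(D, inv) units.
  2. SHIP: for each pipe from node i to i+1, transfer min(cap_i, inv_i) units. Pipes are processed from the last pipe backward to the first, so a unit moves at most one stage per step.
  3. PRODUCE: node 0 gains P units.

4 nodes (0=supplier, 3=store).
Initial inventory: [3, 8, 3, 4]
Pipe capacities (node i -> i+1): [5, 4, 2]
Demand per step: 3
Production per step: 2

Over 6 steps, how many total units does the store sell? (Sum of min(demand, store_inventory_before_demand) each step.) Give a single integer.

Answer: 14

Derivation:
Step 1: sold=3 (running total=3) -> [2 7 5 3]
Step 2: sold=3 (running total=6) -> [2 5 7 2]
Step 3: sold=2 (running total=8) -> [2 3 9 2]
Step 4: sold=2 (running total=10) -> [2 2 10 2]
Step 5: sold=2 (running total=12) -> [2 2 10 2]
Step 6: sold=2 (running total=14) -> [2 2 10 2]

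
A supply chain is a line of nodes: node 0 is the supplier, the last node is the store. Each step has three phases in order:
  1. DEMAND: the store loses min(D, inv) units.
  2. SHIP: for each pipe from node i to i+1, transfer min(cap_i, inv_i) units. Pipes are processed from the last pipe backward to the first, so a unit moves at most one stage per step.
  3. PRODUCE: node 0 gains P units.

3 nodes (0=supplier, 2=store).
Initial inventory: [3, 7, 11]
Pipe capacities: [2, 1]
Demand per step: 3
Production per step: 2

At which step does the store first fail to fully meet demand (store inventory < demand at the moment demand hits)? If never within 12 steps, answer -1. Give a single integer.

Step 1: demand=3,sold=3 ship[1->2]=1 ship[0->1]=2 prod=2 -> [3 8 9]
Step 2: demand=3,sold=3 ship[1->2]=1 ship[0->1]=2 prod=2 -> [3 9 7]
Step 3: demand=3,sold=3 ship[1->2]=1 ship[0->1]=2 prod=2 -> [3 10 5]
Step 4: demand=3,sold=3 ship[1->2]=1 ship[0->1]=2 prod=2 -> [3 11 3]
Step 5: demand=3,sold=3 ship[1->2]=1 ship[0->1]=2 prod=2 -> [3 12 1]
Step 6: demand=3,sold=1 ship[1->2]=1 ship[0->1]=2 prod=2 -> [3 13 1]
Step 7: demand=3,sold=1 ship[1->2]=1 ship[0->1]=2 prod=2 -> [3 14 1]
Step 8: demand=3,sold=1 ship[1->2]=1 ship[0->1]=2 prod=2 -> [3 15 1]
Step 9: demand=3,sold=1 ship[1->2]=1 ship[0->1]=2 prod=2 -> [3 16 1]
Step 10: demand=3,sold=1 ship[1->2]=1 ship[0->1]=2 prod=2 -> [3 17 1]
Step 11: demand=3,sold=1 ship[1->2]=1 ship[0->1]=2 prod=2 -> [3 18 1]
Step 12: demand=3,sold=1 ship[1->2]=1 ship[0->1]=2 prod=2 -> [3 19 1]
First stockout at step 6

6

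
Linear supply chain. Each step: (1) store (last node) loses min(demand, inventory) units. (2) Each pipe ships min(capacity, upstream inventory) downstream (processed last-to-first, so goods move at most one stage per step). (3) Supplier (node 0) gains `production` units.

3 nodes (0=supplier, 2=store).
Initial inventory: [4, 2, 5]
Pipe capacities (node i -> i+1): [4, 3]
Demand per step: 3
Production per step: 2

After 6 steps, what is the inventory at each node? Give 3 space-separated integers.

Step 1: demand=3,sold=3 ship[1->2]=2 ship[0->1]=4 prod=2 -> inv=[2 4 4]
Step 2: demand=3,sold=3 ship[1->2]=3 ship[0->1]=2 prod=2 -> inv=[2 3 4]
Step 3: demand=3,sold=3 ship[1->2]=3 ship[0->1]=2 prod=2 -> inv=[2 2 4]
Step 4: demand=3,sold=3 ship[1->2]=2 ship[0->1]=2 prod=2 -> inv=[2 2 3]
Step 5: demand=3,sold=3 ship[1->2]=2 ship[0->1]=2 prod=2 -> inv=[2 2 2]
Step 6: demand=3,sold=2 ship[1->2]=2 ship[0->1]=2 prod=2 -> inv=[2 2 2]

2 2 2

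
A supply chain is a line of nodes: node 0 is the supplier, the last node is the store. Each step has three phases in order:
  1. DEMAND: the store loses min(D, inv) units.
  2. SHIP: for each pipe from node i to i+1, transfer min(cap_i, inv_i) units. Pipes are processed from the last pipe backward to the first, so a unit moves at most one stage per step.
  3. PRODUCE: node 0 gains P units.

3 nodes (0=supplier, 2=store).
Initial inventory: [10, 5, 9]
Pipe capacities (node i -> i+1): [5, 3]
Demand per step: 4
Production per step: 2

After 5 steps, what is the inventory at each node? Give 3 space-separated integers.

Step 1: demand=4,sold=4 ship[1->2]=3 ship[0->1]=5 prod=2 -> inv=[7 7 8]
Step 2: demand=4,sold=4 ship[1->2]=3 ship[0->1]=5 prod=2 -> inv=[4 9 7]
Step 3: demand=4,sold=4 ship[1->2]=3 ship[0->1]=4 prod=2 -> inv=[2 10 6]
Step 4: demand=4,sold=4 ship[1->2]=3 ship[0->1]=2 prod=2 -> inv=[2 9 5]
Step 5: demand=4,sold=4 ship[1->2]=3 ship[0->1]=2 prod=2 -> inv=[2 8 4]

2 8 4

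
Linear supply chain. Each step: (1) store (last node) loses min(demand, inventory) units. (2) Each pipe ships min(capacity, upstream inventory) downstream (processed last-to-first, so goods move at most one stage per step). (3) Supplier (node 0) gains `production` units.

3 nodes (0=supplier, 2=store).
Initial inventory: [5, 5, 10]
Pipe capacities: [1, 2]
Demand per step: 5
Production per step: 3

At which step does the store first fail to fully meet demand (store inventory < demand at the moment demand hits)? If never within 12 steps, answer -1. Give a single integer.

Step 1: demand=5,sold=5 ship[1->2]=2 ship[0->1]=1 prod=3 -> [7 4 7]
Step 2: demand=5,sold=5 ship[1->2]=2 ship[0->1]=1 prod=3 -> [9 3 4]
Step 3: demand=5,sold=4 ship[1->2]=2 ship[0->1]=1 prod=3 -> [11 2 2]
Step 4: demand=5,sold=2 ship[1->2]=2 ship[0->1]=1 prod=3 -> [13 1 2]
Step 5: demand=5,sold=2 ship[1->2]=1 ship[0->1]=1 prod=3 -> [15 1 1]
Step 6: demand=5,sold=1 ship[1->2]=1 ship[0->1]=1 prod=3 -> [17 1 1]
Step 7: demand=5,sold=1 ship[1->2]=1 ship[0->1]=1 prod=3 -> [19 1 1]
Step 8: demand=5,sold=1 ship[1->2]=1 ship[0->1]=1 prod=3 -> [21 1 1]
Step 9: demand=5,sold=1 ship[1->2]=1 ship[0->1]=1 prod=3 -> [23 1 1]
Step 10: demand=5,sold=1 ship[1->2]=1 ship[0->1]=1 prod=3 -> [25 1 1]
Step 11: demand=5,sold=1 ship[1->2]=1 ship[0->1]=1 prod=3 -> [27 1 1]
Step 12: demand=5,sold=1 ship[1->2]=1 ship[0->1]=1 prod=3 -> [29 1 1]
First stockout at step 3

3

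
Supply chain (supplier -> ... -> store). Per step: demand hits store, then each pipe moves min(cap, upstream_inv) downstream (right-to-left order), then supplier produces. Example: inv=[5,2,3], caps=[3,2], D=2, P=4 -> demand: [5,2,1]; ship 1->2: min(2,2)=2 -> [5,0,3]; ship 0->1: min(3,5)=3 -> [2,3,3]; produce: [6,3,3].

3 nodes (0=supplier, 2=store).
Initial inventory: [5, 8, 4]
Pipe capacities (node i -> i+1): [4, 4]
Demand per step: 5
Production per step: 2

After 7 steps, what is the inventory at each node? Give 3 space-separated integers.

Step 1: demand=5,sold=4 ship[1->2]=4 ship[0->1]=4 prod=2 -> inv=[3 8 4]
Step 2: demand=5,sold=4 ship[1->2]=4 ship[0->1]=3 prod=2 -> inv=[2 7 4]
Step 3: demand=5,sold=4 ship[1->2]=4 ship[0->1]=2 prod=2 -> inv=[2 5 4]
Step 4: demand=5,sold=4 ship[1->2]=4 ship[0->1]=2 prod=2 -> inv=[2 3 4]
Step 5: demand=5,sold=4 ship[1->2]=3 ship[0->1]=2 prod=2 -> inv=[2 2 3]
Step 6: demand=5,sold=3 ship[1->2]=2 ship[0->1]=2 prod=2 -> inv=[2 2 2]
Step 7: demand=5,sold=2 ship[1->2]=2 ship[0->1]=2 prod=2 -> inv=[2 2 2]

2 2 2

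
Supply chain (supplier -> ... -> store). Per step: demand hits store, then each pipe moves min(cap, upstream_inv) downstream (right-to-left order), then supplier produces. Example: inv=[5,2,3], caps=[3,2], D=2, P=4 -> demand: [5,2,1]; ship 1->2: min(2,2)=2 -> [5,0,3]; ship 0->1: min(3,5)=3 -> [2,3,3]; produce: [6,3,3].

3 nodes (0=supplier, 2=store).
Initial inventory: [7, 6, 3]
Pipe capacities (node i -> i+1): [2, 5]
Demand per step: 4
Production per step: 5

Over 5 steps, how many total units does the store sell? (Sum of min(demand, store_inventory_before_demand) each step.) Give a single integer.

Step 1: sold=3 (running total=3) -> [10 3 5]
Step 2: sold=4 (running total=7) -> [13 2 4]
Step 3: sold=4 (running total=11) -> [16 2 2]
Step 4: sold=2 (running total=13) -> [19 2 2]
Step 5: sold=2 (running total=15) -> [22 2 2]

Answer: 15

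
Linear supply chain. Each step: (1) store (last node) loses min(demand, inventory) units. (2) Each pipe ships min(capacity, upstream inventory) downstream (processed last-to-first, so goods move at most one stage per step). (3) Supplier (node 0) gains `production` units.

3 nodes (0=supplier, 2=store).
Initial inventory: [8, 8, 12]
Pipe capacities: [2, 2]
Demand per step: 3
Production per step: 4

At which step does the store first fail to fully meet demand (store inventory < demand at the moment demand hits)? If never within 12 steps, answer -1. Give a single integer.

Step 1: demand=3,sold=3 ship[1->2]=2 ship[0->1]=2 prod=4 -> [10 8 11]
Step 2: demand=3,sold=3 ship[1->2]=2 ship[0->1]=2 prod=4 -> [12 8 10]
Step 3: demand=3,sold=3 ship[1->2]=2 ship[0->1]=2 prod=4 -> [14 8 9]
Step 4: demand=3,sold=3 ship[1->2]=2 ship[0->1]=2 prod=4 -> [16 8 8]
Step 5: demand=3,sold=3 ship[1->2]=2 ship[0->1]=2 prod=4 -> [18 8 7]
Step 6: demand=3,sold=3 ship[1->2]=2 ship[0->1]=2 prod=4 -> [20 8 6]
Step 7: demand=3,sold=3 ship[1->2]=2 ship[0->1]=2 prod=4 -> [22 8 5]
Step 8: demand=3,sold=3 ship[1->2]=2 ship[0->1]=2 prod=4 -> [24 8 4]
Step 9: demand=3,sold=3 ship[1->2]=2 ship[0->1]=2 prod=4 -> [26 8 3]
Step 10: demand=3,sold=3 ship[1->2]=2 ship[0->1]=2 prod=4 -> [28 8 2]
Step 11: demand=3,sold=2 ship[1->2]=2 ship[0->1]=2 prod=4 -> [30 8 2]
Step 12: demand=3,sold=2 ship[1->2]=2 ship[0->1]=2 prod=4 -> [32 8 2]
First stockout at step 11

11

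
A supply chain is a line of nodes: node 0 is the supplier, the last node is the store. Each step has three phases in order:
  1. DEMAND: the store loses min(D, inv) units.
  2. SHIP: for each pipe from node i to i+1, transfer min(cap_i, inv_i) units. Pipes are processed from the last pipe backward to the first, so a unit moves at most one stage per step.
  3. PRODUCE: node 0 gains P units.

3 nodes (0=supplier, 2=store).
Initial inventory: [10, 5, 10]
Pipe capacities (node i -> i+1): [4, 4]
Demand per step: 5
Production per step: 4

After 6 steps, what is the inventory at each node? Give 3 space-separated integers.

Step 1: demand=5,sold=5 ship[1->2]=4 ship[0->1]=4 prod=4 -> inv=[10 5 9]
Step 2: demand=5,sold=5 ship[1->2]=4 ship[0->1]=4 prod=4 -> inv=[10 5 8]
Step 3: demand=5,sold=5 ship[1->2]=4 ship[0->1]=4 prod=4 -> inv=[10 5 7]
Step 4: demand=5,sold=5 ship[1->2]=4 ship[0->1]=4 prod=4 -> inv=[10 5 6]
Step 5: demand=5,sold=5 ship[1->2]=4 ship[0->1]=4 prod=4 -> inv=[10 5 5]
Step 6: demand=5,sold=5 ship[1->2]=4 ship[0->1]=4 prod=4 -> inv=[10 5 4]

10 5 4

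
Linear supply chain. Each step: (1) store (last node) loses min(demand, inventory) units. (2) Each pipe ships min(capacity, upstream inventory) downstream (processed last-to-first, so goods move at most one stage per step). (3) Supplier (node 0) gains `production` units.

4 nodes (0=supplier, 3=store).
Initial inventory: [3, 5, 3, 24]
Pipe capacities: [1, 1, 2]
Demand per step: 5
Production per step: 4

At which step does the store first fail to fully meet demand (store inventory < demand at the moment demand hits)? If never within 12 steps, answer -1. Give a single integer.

Step 1: demand=5,sold=5 ship[2->3]=2 ship[1->2]=1 ship[0->1]=1 prod=4 -> [6 5 2 21]
Step 2: demand=5,sold=5 ship[2->3]=2 ship[1->2]=1 ship[0->1]=1 prod=4 -> [9 5 1 18]
Step 3: demand=5,sold=5 ship[2->3]=1 ship[1->2]=1 ship[0->1]=1 prod=4 -> [12 5 1 14]
Step 4: demand=5,sold=5 ship[2->3]=1 ship[1->2]=1 ship[0->1]=1 prod=4 -> [15 5 1 10]
Step 5: demand=5,sold=5 ship[2->3]=1 ship[1->2]=1 ship[0->1]=1 prod=4 -> [18 5 1 6]
Step 6: demand=5,sold=5 ship[2->3]=1 ship[1->2]=1 ship[0->1]=1 prod=4 -> [21 5 1 2]
Step 7: demand=5,sold=2 ship[2->3]=1 ship[1->2]=1 ship[0->1]=1 prod=4 -> [24 5 1 1]
Step 8: demand=5,sold=1 ship[2->3]=1 ship[1->2]=1 ship[0->1]=1 prod=4 -> [27 5 1 1]
Step 9: demand=5,sold=1 ship[2->3]=1 ship[1->2]=1 ship[0->1]=1 prod=4 -> [30 5 1 1]
Step 10: demand=5,sold=1 ship[2->3]=1 ship[1->2]=1 ship[0->1]=1 prod=4 -> [33 5 1 1]
Step 11: demand=5,sold=1 ship[2->3]=1 ship[1->2]=1 ship[0->1]=1 prod=4 -> [36 5 1 1]
Step 12: demand=5,sold=1 ship[2->3]=1 ship[1->2]=1 ship[0->1]=1 prod=4 -> [39 5 1 1]
First stockout at step 7

7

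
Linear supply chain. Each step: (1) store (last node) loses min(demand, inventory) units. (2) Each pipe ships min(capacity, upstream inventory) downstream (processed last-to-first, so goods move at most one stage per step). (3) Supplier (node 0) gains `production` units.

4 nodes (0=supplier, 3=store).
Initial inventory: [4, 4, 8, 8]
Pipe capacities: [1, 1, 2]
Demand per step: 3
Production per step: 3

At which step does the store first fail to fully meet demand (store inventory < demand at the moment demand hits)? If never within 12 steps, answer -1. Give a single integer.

Step 1: demand=3,sold=3 ship[2->3]=2 ship[1->2]=1 ship[0->1]=1 prod=3 -> [6 4 7 7]
Step 2: demand=3,sold=3 ship[2->3]=2 ship[1->2]=1 ship[0->1]=1 prod=3 -> [8 4 6 6]
Step 3: demand=3,sold=3 ship[2->3]=2 ship[1->2]=1 ship[0->1]=1 prod=3 -> [10 4 5 5]
Step 4: demand=3,sold=3 ship[2->3]=2 ship[1->2]=1 ship[0->1]=1 prod=3 -> [12 4 4 4]
Step 5: demand=3,sold=3 ship[2->3]=2 ship[1->2]=1 ship[0->1]=1 prod=3 -> [14 4 3 3]
Step 6: demand=3,sold=3 ship[2->3]=2 ship[1->2]=1 ship[0->1]=1 prod=3 -> [16 4 2 2]
Step 7: demand=3,sold=2 ship[2->3]=2 ship[1->2]=1 ship[0->1]=1 prod=3 -> [18 4 1 2]
Step 8: demand=3,sold=2 ship[2->3]=1 ship[1->2]=1 ship[0->1]=1 prod=3 -> [20 4 1 1]
Step 9: demand=3,sold=1 ship[2->3]=1 ship[1->2]=1 ship[0->1]=1 prod=3 -> [22 4 1 1]
Step 10: demand=3,sold=1 ship[2->3]=1 ship[1->2]=1 ship[0->1]=1 prod=3 -> [24 4 1 1]
Step 11: demand=3,sold=1 ship[2->3]=1 ship[1->2]=1 ship[0->1]=1 prod=3 -> [26 4 1 1]
Step 12: demand=3,sold=1 ship[2->3]=1 ship[1->2]=1 ship[0->1]=1 prod=3 -> [28 4 1 1]
First stockout at step 7

7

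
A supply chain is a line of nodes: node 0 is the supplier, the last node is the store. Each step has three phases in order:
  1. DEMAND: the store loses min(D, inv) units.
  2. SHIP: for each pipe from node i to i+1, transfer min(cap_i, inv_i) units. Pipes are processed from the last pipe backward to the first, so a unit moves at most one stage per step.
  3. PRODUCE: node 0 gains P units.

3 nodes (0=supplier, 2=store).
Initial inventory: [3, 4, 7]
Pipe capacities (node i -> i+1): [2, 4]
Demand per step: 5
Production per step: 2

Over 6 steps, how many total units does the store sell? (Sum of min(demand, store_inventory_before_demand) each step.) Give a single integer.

Answer: 19

Derivation:
Step 1: sold=5 (running total=5) -> [3 2 6]
Step 2: sold=5 (running total=10) -> [3 2 3]
Step 3: sold=3 (running total=13) -> [3 2 2]
Step 4: sold=2 (running total=15) -> [3 2 2]
Step 5: sold=2 (running total=17) -> [3 2 2]
Step 6: sold=2 (running total=19) -> [3 2 2]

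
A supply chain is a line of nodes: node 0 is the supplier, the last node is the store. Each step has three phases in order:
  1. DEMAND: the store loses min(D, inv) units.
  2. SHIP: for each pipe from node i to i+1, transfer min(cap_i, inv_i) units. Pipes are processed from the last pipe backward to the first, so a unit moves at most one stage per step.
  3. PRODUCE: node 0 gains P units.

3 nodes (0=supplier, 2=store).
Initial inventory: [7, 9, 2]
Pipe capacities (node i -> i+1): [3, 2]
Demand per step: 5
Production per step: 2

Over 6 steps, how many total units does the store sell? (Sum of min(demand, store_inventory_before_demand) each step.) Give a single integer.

Answer: 12

Derivation:
Step 1: sold=2 (running total=2) -> [6 10 2]
Step 2: sold=2 (running total=4) -> [5 11 2]
Step 3: sold=2 (running total=6) -> [4 12 2]
Step 4: sold=2 (running total=8) -> [3 13 2]
Step 5: sold=2 (running total=10) -> [2 14 2]
Step 6: sold=2 (running total=12) -> [2 14 2]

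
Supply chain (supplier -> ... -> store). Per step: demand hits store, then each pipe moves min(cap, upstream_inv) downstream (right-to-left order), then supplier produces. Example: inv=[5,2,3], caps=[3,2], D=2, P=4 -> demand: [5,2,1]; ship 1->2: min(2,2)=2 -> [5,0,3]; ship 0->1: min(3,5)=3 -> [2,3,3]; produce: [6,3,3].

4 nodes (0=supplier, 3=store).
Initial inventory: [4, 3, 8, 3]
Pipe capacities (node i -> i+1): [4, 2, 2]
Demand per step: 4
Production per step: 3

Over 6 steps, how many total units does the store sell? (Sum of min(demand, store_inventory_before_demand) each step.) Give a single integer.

Answer: 13

Derivation:
Step 1: sold=3 (running total=3) -> [3 5 8 2]
Step 2: sold=2 (running total=5) -> [3 6 8 2]
Step 3: sold=2 (running total=7) -> [3 7 8 2]
Step 4: sold=2 (running total=9) -> [3 8 8 2]
Step 5: sold=2 (running total=11) -> [3 9 8 2]
Step 6: sold=2 (running total=13) -> [3 10 8 2]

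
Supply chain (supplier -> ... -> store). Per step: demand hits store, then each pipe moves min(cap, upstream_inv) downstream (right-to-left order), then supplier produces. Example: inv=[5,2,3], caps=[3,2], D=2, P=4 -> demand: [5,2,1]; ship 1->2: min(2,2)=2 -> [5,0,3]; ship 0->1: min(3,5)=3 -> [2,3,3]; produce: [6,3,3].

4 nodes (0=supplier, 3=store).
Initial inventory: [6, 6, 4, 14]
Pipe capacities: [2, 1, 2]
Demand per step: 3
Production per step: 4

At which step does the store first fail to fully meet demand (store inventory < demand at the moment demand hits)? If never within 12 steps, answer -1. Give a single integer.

Step 1: demand=3,sold=3 ship[2->3]=2 ship[1->2]=1 ship[0->1]=2 prod=4 -> [8 7 3 13]
Step 2: demand=3,sold=3 ship[2->3]=2 ship[1->2]=1 ship[0->1]=2 prod=4 -> [10 8 2 12]
Step 3: demand=3,sold=3 ship[2->3]=2 ship[1->2]=1 ship[0->1]=2 prod=4 -> [12 9 1 11]
Step 4: demand=3,sold=3 ship[2->3]=1 ship[1->2]=1 ship[0->1]=2 prod=4 -> [14 10 1 9]
Step 5: demand=3,sold=3 ship[2->3]=1 ship[1->2]=1 ship[0->1]=2 prod=4 -> [16 11 1 7]
Step 6: demand=3,sold=3 ship[2->3]=1 ship[1->2]=1 ship[0->1]=2 prod=4 -> [18 12 1 5]
Step 7: demand=3,sold=3 ship[2->3]=1 ship[1->2]=1 ship[0->1]=2 prod=4 -> [20 13 1 3]
Step 8: demand=3,sold=3 ship[2->3]=1 ship[1->2]=1 ship[0->1]=2 prod=4 -> [22 14 1 1]
Step 9: demand=3,sold=1 ship[2->3]=1 ship[1->2]=1 ship[0->1]=2 prod=4 -> [24 15 1 1]
Step 10: demand=3,sold=1 ship[2->3]=1 ship[1->2]=1 ship[0->1]=2 prod=4 -> [26 16 1 1]
Step 11: demand=3,sold=1 ship[2->3]=1 ship[1->2]=1 ship[0->1]=2 prod=4 -> [28 17 1 1]
Step 12: demand=3,sold=1 ship[2->3]=1 ship[1->2]=1 ship[0->1]=2 prod=4 -> [30 18 1 1]
First stockout at step 9

9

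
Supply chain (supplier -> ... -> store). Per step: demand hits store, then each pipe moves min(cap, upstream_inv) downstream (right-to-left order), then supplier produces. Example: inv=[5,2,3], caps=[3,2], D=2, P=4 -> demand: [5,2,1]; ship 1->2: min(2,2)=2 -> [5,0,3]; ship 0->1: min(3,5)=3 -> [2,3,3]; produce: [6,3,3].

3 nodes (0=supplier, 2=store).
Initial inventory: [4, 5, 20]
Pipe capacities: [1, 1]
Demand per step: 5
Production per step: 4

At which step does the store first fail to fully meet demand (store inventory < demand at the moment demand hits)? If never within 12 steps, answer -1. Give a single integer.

Step 1: demand=5,sold=5 ship[1->2]=1 ship[0->1]=1 prod=4 -> [7 5 16]
Step 2: demand=5,sold=5 ship[1->2]=1 ship[0->1]=1 prod=4 -> [10 5 12]
Step 3: demand=5,sold=5 ship[1->2]=1 ship[0->1]=1 prod=4 -> [13 5 8]
Step 4: demand=5,sold=5 ship[1->2]=1 ship[0->1]=1 prod=4 -> [16 5 4]
Step 5: demand=5,sold=4 ship[1->2]=1 ship[0->1]=1 prod=4 -> [19 5 1]
Step 6: demand=5,sold=1 ship[1->2]=1 ship[0->1]=1 prod=4 -> [22 5 1]
Step 7: demand=5,sold=1 ship[1->2]=1 ship[0->1]=1 prod=4 -> [25 5 1]
Step 8: demand=5,sold=1 ship[1->2]=1 ship[0->1]=1 prod=4 -> [28 5 1]
Step 9: demand=5,sold=1 ship[1->2]=1 ship[0->1]=1 prod=4 -> [31 5 1]
Step 10: demand=5,sold=1 ship[1->2]=1 ship[0->1]=1 prod=4 -> [34 5 1]
Step 11: demand=5,sold=1 ship[1->2]=1 ship[0->1]=1 prod=4 -> [37 5 1]
Step 12: demand=5,sold=1 ship[1->2]=1 ship[0->1]=1 prod=4 -> [40 5 1]
First stockout at step 5

5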